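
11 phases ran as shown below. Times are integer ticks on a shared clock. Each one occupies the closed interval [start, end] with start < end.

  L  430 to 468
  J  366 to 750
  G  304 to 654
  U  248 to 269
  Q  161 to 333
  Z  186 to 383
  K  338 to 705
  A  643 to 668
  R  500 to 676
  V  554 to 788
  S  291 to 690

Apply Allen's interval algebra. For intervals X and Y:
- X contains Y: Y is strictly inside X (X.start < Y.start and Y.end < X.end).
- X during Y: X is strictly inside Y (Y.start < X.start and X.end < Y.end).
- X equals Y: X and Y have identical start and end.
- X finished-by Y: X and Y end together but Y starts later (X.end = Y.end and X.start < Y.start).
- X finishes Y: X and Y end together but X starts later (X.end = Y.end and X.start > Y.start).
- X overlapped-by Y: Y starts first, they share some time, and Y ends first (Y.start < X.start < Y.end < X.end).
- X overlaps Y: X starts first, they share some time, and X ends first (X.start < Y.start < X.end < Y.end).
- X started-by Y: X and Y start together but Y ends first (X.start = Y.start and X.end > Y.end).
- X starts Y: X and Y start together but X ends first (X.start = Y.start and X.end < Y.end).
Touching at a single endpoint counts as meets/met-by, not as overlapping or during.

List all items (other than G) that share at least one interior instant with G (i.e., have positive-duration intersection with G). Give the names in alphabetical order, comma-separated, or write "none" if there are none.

A, J, K, L, Q, R, S, V, Z

Target G = [304, 654].
A [643, 668] → overlapped-by → yes.
J [366, 750] → overlapped-by → yes.
K [338, 705] → overlapped-by → yes.
L [430, 468] → during → yes.
Q [161, 333] → overlaps → yes.
R [500, 676] → overlapped-by → yes.
S [291, 690] → contains → yes.
U [248, 269] → before → no.
V [554, 788] → overlapped-by → yes.
Z [186, 383] → overlaps → yes.
Result: A, J, K, L, Q, R, S, V, Z.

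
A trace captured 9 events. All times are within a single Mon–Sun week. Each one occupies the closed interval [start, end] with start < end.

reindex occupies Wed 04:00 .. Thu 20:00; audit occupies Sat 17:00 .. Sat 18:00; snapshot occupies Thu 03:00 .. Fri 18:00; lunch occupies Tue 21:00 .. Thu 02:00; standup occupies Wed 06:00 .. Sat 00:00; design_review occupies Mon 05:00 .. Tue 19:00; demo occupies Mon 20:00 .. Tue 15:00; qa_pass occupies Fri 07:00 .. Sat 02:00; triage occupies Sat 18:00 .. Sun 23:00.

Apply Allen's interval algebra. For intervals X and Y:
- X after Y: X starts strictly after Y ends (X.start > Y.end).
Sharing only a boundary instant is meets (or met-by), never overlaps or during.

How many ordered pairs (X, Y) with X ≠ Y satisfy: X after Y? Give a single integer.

27

Checking all 72 ordered pairs for relation 'after'; matching pairs in alphabetical order:
(audit, demo): audit after demo ✓
(audit, design_review): audit after design_review ✓
(audit, lunch): audit after lunch ✓
(audit, qa_pass): audit after qa_pass ✓
(audit, reindex): audit after reindex ✓
(audit, snapshot): audit after snapshot ✓
(audit, standup): audit after standup ✓
(lunch, demo): lunch after demo ✓
(lunch, design_review): lunch after design_review ✓
(qa_pass, demo): qa_pass after demo ✓
(qa_pass, design_review): qa_pass after design_review ✓
(qa_pass, lunch): qa_pass after lunch ✓
(qa_pass, reindex): qa_pass after reindex ✓
(reindex, demo): reindex after demo ✓
(reindex, design_review): reindex after design_review ✓
(snapshot, demo): snapshot after demo ✓
(snapshot, design_review): snapshot after design_review ✓
(snapshot, lunch): snapshot after lunch ✓
(standup, demo): standup after demo ✓
(standup, design_review): standup after design_review ✓
(triage, demo): triage after demo ✓
(triage, design_review): triage after design_review ✓
(triage, lunch): triage after lunch ✓
(triage, qa_pass): triage after qa_pass ✓
... plus 3 further pairs not listed.
Count: 27.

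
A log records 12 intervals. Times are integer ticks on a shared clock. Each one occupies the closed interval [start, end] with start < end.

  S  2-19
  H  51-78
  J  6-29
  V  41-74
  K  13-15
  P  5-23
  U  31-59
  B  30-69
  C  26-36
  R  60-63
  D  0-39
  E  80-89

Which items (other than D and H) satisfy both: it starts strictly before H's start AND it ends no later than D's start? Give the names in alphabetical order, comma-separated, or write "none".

Conditions: its start is strictly before H's start (X.start < 51) AND its end is no later than D's start (X.end <= 0).
B: start 30 < 51? ✓; end 69 <= 0? ✗ → no.
C: start 26 < 51? ✓; end 36 <= 0? ✗ → no.
E: start 80 < 51? ✗; end 89 <= 0? ✗ → no.
J: start 6 < 51? ✓; end 29 <= 0? ✗ → no.
K: start 13 < 51? ✓; end 15 <= 0? ✗ → no.
P: start 5 < 51? ✓; end 23 <= 0? ✗ → no.
R: start 60 < 51? ✗; end 63 <= 0? ✗ → no.
S: start 2 < 51? ✓; end 19 <= 0? ✗ → no.
U: start 31 < 51? ✓; end 59 <= 0? ✗ → no.
V: start 41 < 51? ✓; end 74 <= 0? ✗ → no.
Result: none.

none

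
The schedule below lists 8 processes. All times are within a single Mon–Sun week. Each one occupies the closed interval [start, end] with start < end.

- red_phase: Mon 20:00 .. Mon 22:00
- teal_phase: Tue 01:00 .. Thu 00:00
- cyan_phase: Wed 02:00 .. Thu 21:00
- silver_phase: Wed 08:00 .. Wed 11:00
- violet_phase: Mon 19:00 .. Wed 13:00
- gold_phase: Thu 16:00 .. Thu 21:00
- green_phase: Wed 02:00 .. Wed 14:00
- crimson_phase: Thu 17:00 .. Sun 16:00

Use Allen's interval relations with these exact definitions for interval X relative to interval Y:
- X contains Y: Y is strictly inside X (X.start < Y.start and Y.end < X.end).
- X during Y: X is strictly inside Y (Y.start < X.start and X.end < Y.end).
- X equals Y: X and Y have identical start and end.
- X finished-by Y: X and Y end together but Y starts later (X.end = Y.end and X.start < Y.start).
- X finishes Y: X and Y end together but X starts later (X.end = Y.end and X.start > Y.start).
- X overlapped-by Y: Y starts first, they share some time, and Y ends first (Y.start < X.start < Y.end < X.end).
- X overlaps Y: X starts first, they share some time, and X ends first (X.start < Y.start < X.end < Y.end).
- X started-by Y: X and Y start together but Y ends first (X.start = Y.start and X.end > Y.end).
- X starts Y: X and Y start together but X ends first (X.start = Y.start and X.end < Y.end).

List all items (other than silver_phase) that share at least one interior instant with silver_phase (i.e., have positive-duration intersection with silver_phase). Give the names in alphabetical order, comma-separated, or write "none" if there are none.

cyan_phase, green_phase, teal_phase, violet_phase

Target silver_phase = [Wed 08:00, Wed 11:00].
crimson_phase [Thu 17:00, Sun 16:00] → after → no.
cyan_phase [Wed 02:00, Thu 21:00] → contains → yes.
gold_phase [Thu 16:00, Thu 21:00] → after → no.
green_phase [Wed 02:00, Wed 14:00] → contains → yes.
red_phase [Mon 20:00, Mon 22:00] → before → no.
teal_phase [Tue 01:00, Thu 00:00] → contains → yes.
violet_phase [Mon 19:00, Wed 13:00] → contains → yes.
Result: cyan_phase, green_phase, teal_phase, violet_phase.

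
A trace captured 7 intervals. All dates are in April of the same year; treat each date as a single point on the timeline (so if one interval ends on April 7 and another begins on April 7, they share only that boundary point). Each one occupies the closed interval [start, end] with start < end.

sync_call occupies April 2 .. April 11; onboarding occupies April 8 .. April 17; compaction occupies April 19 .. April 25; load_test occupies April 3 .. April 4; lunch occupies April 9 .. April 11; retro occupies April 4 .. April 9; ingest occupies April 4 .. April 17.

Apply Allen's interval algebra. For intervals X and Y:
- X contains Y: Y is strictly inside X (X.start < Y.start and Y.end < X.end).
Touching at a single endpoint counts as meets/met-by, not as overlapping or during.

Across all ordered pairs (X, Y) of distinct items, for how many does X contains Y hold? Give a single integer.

4

Checking all 42 ordered pairs for relation 'contains'; matching pairs in alphabetical order:
(ingest, lunch): ingest contains lunch ✓
(onboarding, lunch): onboarding contains lunch ✓
(sync_call, load_test): sync_call contains load_test ✓
(sync_call, retro): sync_call contains retro ✓
Count: 4.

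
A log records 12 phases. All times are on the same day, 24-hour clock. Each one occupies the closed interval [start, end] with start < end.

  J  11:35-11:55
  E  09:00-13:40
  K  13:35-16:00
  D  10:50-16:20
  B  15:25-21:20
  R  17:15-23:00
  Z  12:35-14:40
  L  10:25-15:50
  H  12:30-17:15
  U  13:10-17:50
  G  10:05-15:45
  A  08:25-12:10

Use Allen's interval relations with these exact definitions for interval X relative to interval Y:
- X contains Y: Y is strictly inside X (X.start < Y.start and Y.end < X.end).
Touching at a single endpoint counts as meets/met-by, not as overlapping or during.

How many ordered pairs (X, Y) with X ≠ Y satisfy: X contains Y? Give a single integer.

Checking all 132 ordered pairs for relation 'contains'; matching pairs in alphabetical order:
(A, J): A contains J ✓
(D, J): D contains J ✓
(D, K): D contains K ✓
(D, Z): D contains Z ✓
(E, J): E contains J ✓
(G, J): G contains J ✓
(G, Z): G contains Z ✓
(H, K): H contains K ✓
(H, Z): H contains Z ✓
(L, J): L contains J ✓
(L, Z): L contains Z ✓
(U, K): U contains K ✓
Count: 12.

12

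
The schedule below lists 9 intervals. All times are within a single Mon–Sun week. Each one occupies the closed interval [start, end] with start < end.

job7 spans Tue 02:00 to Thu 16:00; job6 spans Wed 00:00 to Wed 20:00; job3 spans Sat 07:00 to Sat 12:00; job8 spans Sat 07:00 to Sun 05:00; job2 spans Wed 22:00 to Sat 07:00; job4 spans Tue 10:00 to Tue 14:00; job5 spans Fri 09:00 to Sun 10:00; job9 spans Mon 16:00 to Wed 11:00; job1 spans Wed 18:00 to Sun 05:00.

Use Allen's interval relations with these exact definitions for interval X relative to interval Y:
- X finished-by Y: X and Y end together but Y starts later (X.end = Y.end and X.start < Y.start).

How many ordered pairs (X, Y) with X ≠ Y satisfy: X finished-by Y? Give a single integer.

1

Checking all 72 ordered pairs for relation 'finished-by'; matching pairs in alphabetical order:
(job1, job8): job1 finished-by job8 ✓
Count: 1.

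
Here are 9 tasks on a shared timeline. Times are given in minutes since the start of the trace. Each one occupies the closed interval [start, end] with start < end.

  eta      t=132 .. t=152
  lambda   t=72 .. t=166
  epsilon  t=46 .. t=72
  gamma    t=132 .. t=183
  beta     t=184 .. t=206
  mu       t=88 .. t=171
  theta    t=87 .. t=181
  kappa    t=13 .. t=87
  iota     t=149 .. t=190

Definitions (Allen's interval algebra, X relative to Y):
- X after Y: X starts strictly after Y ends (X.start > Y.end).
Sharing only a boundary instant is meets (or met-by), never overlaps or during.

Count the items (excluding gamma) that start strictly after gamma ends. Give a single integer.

1

Target gamma = [t=132, t=183].
beta [t=184, t=206] → after → counts.
epsilon [t=46, t=72] → before → no.
eta [t=132, t=152] → starts → no.
iota [t=149, t=190] → overlapped-by → no.
kappa [t=13, t=87] → before → no.
lambda [t=72, t=166] → overlaps → no.
mu [t=88, t=171] → overlaps → no.
theta [t=87, t=181] → overlaps → no.
Total: 1.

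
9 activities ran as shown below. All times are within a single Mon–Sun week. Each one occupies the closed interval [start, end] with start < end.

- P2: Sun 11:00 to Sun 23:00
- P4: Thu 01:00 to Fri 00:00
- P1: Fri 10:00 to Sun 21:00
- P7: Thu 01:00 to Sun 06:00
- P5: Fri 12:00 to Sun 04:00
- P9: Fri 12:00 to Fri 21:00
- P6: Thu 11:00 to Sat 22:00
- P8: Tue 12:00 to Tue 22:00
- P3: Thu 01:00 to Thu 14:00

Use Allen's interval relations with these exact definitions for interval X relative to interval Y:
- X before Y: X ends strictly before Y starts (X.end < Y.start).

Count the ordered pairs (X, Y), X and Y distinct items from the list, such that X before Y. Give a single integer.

Checking all 72 ordered pairs for relation 'before'; matching pairs in alphabetical order:
(P3, P1): P3 before P1 ✓
(P3, P2): P3 before P2 ✓
(P3, P5): P3 before P5 ✓
(P3, P9): P3 before P9 ✓
(P4, P1): P4 before P1 ✓
(P4, P2): P4 before P2 ✓
(P4, P5): P4 before P5 ✓
(P4, P9): P4 before P9 ✓
(P5, P2): P5 before P2 ✓
(P6, P2): P6 before P2 ✓
(P7, P2): P7 before P2 ✓
(P8, P1): P8 before P1 ✓
(P8, P2): P8 before P2 ✓
(P8, P3): P8 before P3 ✓
(P8, P4): P8 before P4 ✓
(P8, P5): P8 before P5 ✓
(P8, P6): P8 before P6 ✓
(P8, P7): P8 before P7 ✓
(P8, P9): P8 before P9 ✓
(P9, P2): P9 before P2 ✓
Count: 20.

20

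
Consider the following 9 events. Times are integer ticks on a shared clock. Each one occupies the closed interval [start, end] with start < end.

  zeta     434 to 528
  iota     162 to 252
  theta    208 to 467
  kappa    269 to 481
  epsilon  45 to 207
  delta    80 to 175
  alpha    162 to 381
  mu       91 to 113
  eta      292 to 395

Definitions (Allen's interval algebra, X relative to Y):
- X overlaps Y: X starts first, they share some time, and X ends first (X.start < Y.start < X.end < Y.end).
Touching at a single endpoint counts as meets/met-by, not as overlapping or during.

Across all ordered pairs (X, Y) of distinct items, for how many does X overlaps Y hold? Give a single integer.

Checking all 72 ordered pairs for relation 'overlaps'; matching pairs in alphabetical order:
(alpha, eta): alpha overlaps eta ✓
(alpha, kappa): alpha overlaps kappa ✓
(alpha, theta): alpha overlaps theta ✓
(delta, alpha): delta overlaps alpha ✓
(delta, iota): delta overlaps iota ✓
(epsilon, alpha): epsilon overlaps alpha ✓
(epsilon, iota): epsilon overlaps iota ✓
(iota, theta): iota overlaps theta ✓
(kappa, zeta): kappa overlaps zeta ✓
(theta, kappa): theta overlaps kappa ✓
(theta, zeta): theta overlaps zeta ✓
Count: 11.

11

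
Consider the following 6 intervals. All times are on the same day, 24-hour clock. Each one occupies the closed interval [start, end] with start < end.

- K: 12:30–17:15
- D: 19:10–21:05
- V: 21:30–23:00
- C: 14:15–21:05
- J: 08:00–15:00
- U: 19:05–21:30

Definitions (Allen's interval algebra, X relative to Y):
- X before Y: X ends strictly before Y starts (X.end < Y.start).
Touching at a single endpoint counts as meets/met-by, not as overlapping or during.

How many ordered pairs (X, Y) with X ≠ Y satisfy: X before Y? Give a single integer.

Checking all 30 ordered pairs for relation 'before'; matching pairs in alphabetical order:
(C, V): C before V ✓
(D, V): D before V ✓
(J, D): J before D ✓
(J, U): J before U ✓
(J, V): J before V ✓
(K, D): K before D ✓
(K, U): K before U ✓
(K, V): K before V ✓
Count: 8.

8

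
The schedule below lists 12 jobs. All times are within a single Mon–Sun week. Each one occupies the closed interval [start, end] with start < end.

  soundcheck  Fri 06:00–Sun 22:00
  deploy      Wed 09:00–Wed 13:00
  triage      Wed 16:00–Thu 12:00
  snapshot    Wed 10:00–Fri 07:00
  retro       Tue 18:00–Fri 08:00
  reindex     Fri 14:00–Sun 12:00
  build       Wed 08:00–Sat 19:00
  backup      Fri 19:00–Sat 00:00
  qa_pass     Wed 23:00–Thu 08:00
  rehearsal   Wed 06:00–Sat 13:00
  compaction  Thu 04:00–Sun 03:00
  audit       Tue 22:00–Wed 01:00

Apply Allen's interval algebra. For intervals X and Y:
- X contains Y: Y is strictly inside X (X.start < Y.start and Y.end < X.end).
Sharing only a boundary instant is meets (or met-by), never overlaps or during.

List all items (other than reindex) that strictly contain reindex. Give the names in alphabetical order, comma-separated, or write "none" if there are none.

Target reindex = [Fri 14:00, Sun 12:00].
audit [Tue 22:00, Wed 01:00] → before → no.
backup [Fri 19:00, Sat 00:00] → during → no.
build [Wed 08:00, Sat 19:00] → overlaps → no.
compaction [Thu 04:00, Sun 03:00] → overlaps → no.
deploy [Wed 09:00, Wed 13:00] → before → no.
qa_pass [Wed 23:00, Thu 08:00] → before → no.
rehearsal [Wed 06:00, Sat 13:00] → overlaps → no.
retro [Tue 18:00, Fri 08:00] → before → no.
snapshot [Wed 10:00, Fri 07:00] → before → no.
soundcheck [Fri 06:00, Sun 22:00] → contains → yes.
triage [Wed 16:00, Thu 12:00] → before → no.
Result: soundcheck.

soundcheck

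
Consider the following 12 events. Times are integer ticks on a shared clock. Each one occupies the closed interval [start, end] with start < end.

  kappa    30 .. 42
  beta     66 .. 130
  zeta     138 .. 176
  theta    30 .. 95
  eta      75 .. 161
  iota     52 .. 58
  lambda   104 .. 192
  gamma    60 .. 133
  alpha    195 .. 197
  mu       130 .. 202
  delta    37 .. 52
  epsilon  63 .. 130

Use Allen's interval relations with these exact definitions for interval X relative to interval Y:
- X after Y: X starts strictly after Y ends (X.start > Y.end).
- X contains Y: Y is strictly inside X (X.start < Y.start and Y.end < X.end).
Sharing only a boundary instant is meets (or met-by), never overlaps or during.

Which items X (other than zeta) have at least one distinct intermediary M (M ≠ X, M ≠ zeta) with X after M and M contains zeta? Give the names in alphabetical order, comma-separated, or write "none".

Target zeta = [138, 176].
Intermediaries M with M contains zeta: lambda, mu.
Via lambda — items with X after lambda: alpha.
Via mu — items with X after mu: none.
Union: alpha.

alpha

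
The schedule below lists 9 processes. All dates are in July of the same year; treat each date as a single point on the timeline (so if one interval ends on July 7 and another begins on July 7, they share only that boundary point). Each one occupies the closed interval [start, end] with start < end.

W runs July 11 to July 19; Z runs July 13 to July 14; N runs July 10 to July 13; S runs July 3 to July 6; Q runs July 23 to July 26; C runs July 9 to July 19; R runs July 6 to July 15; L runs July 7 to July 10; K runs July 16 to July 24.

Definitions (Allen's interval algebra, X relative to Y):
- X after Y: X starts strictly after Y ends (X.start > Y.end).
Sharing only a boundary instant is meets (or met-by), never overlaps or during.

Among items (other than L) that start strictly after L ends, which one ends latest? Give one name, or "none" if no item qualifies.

Target L = [July 7, July 10].
C [July 9, July 19] → overlapped-by → excluded.
K [July 16, July 24] → after → candidate.
N [July 10, July 13] → met-by → excluded.
Q [July 23, July 26] → after → candidate.
R [July 6, July 15] → contains → excluded.
S [July 3, July 6] → before → excluded.
W [July 11, July 19] → after → candidate.
Z [July 13, July 14] → after → candidate.
Among candidates, latest end is July 26 → Q.

Q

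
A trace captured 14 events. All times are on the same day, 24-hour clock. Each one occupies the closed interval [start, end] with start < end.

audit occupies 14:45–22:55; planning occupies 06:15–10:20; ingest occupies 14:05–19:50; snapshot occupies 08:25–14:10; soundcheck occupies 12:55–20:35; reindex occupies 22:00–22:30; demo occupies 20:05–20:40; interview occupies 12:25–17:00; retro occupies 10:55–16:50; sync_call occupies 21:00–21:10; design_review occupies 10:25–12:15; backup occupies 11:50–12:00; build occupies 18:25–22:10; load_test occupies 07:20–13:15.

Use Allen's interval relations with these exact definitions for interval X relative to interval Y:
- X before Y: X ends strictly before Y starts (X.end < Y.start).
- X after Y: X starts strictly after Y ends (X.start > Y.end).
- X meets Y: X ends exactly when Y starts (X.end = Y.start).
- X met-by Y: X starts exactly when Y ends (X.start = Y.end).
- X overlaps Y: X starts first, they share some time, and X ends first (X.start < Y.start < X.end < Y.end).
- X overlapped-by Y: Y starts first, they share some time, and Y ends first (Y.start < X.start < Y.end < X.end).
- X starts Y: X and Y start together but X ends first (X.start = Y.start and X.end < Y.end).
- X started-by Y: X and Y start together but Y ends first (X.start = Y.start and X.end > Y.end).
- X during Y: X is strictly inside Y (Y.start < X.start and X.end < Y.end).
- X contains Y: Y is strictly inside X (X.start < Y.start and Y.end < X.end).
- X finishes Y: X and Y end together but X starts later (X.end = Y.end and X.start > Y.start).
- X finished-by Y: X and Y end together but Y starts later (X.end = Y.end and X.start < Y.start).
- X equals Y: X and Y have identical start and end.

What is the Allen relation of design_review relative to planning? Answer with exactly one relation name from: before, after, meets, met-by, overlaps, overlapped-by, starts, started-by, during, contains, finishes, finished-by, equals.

after

design_review = [10:25, 12:15]; planning = [06:15, 10:20].
Compare endpoints: design_review.start > planning.start, design_review.start > planning.end, design_review.end > planning.start, design_review.end > planning.end.
That pattern is 'after'.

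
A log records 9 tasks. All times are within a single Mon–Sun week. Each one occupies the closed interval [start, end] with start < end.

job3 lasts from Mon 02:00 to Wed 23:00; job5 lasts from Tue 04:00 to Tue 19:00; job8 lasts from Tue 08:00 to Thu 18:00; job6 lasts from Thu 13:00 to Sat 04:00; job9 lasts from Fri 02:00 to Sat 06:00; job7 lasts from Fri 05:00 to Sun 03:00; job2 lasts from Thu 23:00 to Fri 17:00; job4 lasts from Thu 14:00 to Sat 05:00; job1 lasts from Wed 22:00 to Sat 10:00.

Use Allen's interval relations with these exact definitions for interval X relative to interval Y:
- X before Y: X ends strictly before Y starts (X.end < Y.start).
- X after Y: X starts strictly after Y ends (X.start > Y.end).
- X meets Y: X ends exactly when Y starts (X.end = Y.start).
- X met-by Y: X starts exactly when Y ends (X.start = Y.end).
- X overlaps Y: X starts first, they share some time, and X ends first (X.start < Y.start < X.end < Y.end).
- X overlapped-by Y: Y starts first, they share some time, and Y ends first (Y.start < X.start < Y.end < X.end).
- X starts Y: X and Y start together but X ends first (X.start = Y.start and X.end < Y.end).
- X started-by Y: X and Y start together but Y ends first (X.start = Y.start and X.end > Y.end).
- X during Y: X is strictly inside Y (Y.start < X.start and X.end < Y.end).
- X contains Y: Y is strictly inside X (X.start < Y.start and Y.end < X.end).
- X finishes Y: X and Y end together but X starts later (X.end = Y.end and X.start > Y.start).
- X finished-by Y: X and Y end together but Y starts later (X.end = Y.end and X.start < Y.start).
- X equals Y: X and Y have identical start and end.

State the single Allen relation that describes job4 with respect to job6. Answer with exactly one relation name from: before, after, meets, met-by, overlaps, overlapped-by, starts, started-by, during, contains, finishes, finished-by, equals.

job4 = [Thu 14:00, Sat 05:00]; job6 = [Thu 13:00, Sat 04:00].
Compare endpoints: job4.start > job6.start, job4.start < job6.end, job4.end > job6.start, job4.end > job6.end.
That pattern is 'overlapped-by'.

overlapped-by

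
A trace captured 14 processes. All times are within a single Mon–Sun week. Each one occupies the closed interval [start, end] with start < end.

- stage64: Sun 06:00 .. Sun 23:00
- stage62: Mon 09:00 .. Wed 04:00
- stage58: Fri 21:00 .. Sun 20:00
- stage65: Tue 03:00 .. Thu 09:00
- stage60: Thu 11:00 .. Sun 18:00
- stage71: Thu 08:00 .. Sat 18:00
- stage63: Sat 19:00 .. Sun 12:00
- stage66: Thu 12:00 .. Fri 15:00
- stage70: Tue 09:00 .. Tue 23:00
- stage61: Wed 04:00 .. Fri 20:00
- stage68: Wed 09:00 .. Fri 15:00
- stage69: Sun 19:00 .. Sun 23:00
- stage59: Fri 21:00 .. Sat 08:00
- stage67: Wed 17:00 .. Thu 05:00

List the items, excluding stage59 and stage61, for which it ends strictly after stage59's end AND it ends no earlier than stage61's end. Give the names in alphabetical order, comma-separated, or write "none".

Conditions: its end is strictly after stage59's end (X.end > Sat 08:00) AND its end is no earlier than stage61's end (X.end >= Fri 20:00).
stage58: end Sun 20:00 > Sat 08:00? ✓; end Sun 20:00 >= Fri 20:00? ✓ → yes.
stage60: end Sun 18:00 > Sat 08:00? ✓; end Sun 18:00 >= Fri 20:00? ✓ → yes.
stage62: end Wed 04:00 > Sat 08:00? ✗; end Wed 04:00 >= Fri 20:00? ✗ → no.
stage63: end Sun 12:00 > Sat 08:00? ✓; end Sun 12:00 >= Fri 20:00? ✓ → yes.
stage64: end Sun 23:00 > Sat 08:00? ✓; end Sun 23:00 >= Fri 20:00? ✓ → yes.
stage65: end Thu 09:00 > Sat 08:00? ✗; end Thu 09:00 >= Fri 20:00? ✗ → no.
stage66: end Fri 15:00 > Sat 08:00? ✗; end Fri 15:00 >= Fri 20:00? ✗ → no.
stage67: end Thu 05:00 > Sat 08:00? ✗; end Thu 05:00 >= Fri 20:00? ✗ → no.
stage68: end Fri 15:00 > Sat 08:00? ✗; end Fri 15:00 >= Fri 20:00? ✗ → no.
stage69: end Sun 23:00 > Sat 08:00? ✓; end Sun 23:00 >= Fri 20:00? ✓ → yes.
stage70: end Tue 23:00 > Sat 08:00? ✗; end Tue 23:00 >= Fri 20:00? ✗ → no.
stage71: end Sat 18:00 > Sat 08:00? ✓; end Sat 18:00 >= Fri 20:00? ✓ → yes.
Result: stage58, stage60, stage63, stage64, stage69, stage71.

stage58, stage60, stage63, stage64, stage69, stage71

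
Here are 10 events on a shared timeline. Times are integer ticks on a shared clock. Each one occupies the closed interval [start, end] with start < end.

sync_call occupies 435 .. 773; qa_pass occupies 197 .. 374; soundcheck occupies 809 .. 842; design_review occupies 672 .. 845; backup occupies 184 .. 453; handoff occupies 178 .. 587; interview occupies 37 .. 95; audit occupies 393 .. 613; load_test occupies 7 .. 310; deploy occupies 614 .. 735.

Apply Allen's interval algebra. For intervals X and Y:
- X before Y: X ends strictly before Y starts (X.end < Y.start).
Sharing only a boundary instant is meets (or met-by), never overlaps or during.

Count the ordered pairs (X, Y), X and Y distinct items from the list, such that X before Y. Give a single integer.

Checking all 90 ordered pairs for relation 'before'; matching pairs in alphabetical order:
(audit, deploy): audit before deploy ✓
(audit, design_review): audit before design_review ✓
(audit, soundcheck): audit before soundcheck ✓
(backup, deploy): backup before deploy ✓
(backup, design_review): backup before design_review ✓
(backup, soundcheck): backup before soundcheck ✓
(deploy, soundcheck): deploy before soundcheck ✓
(handoff, deploy): handoff before deploy ✓
(handoff, design_review): handoff before design_review ✓
(handoff, soundcheck): handoff before soundcheck ✓
(interview, audit): interview before audit ✓
(interview, backup): interview before backup ✓
(interview, deploy): interview before deploy ✓
(interview, design_review): interview before design_review ✓
(interview, handoff): interview before handoff ✓
(interview, qa_pass): interview before qa_pass ✓
(interview, soundcheck): interview before soundcheck ✓
(interview, sync_call): interview before sync_call ✓
(load_test, audit): load_test before audit ✓
(load_test, deploy): load_test before deploy ✓
(load_test, design_review): load_test before design_review ✓
(load_test, soundcheck): load_test before soundcheck ✓
(load_test, sync_call): load_test before sync_call ✓
(qa_pass, audit): qa_pass before audit ✓
... plus 5 further pairs not listed.
Count: 29.

29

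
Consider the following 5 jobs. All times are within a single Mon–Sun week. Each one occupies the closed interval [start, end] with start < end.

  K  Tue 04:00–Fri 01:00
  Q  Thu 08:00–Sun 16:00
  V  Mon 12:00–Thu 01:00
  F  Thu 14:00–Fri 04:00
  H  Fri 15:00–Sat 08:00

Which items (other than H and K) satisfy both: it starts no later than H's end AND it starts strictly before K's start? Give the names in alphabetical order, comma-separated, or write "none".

Conditions: its start is no later than H's end (X.start <= Sat 08:00) AND its start is strictly before K's start (X.start < Tue 04:00).
F: start Thu 14:00 <= Sat 08:00? ✓; start Thu 14:00 < Tue 04:00? ✗ → no.
Q: start Thu 08:00 <= Sat 08:00? ✓; start Thu 08:00 < Tue 04:00? ✗ → no.
V: start Mon 12:00 <= Sat 08:00? ✓; start Mon 12:00 < Tue 04:00? ✓ → yes.
Result: V.

V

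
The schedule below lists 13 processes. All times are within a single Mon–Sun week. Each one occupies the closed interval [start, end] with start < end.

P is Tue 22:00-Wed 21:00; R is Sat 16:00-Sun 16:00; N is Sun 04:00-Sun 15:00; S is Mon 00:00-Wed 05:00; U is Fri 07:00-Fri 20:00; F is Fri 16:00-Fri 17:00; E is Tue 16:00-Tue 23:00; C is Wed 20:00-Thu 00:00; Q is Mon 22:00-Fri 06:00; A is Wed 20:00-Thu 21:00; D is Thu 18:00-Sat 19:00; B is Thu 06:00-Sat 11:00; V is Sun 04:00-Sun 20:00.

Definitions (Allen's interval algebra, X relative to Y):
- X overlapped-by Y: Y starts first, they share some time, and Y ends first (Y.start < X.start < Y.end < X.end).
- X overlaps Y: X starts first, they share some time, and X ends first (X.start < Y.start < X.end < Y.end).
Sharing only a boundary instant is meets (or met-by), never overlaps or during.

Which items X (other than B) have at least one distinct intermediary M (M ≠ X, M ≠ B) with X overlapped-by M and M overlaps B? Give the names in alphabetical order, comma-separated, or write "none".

D

Target B = [Thu 06:00, Sat 11:00].
Intermediaries M with M overlaps B: A, Q.
Via A — items with X overlapped-by A: D.
Via Q — items with X overlapped-by Q: D.
Union: D.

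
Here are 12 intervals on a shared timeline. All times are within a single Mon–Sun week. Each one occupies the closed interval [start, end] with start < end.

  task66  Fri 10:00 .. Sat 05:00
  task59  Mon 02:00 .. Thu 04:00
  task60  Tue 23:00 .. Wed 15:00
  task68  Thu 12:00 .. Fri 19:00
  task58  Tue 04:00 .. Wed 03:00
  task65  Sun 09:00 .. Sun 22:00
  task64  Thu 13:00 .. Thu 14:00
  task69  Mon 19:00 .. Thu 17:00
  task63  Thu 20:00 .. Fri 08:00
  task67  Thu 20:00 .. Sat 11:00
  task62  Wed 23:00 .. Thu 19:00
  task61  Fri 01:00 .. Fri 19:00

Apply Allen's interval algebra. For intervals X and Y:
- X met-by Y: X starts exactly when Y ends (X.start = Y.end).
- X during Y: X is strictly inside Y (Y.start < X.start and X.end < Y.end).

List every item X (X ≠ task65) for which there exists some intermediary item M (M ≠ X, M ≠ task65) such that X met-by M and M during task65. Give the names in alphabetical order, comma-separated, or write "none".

Target task65 = [Sun 09:00, Sun 22:00].
Intermediaries M with M during task65: none.
Union: none.

none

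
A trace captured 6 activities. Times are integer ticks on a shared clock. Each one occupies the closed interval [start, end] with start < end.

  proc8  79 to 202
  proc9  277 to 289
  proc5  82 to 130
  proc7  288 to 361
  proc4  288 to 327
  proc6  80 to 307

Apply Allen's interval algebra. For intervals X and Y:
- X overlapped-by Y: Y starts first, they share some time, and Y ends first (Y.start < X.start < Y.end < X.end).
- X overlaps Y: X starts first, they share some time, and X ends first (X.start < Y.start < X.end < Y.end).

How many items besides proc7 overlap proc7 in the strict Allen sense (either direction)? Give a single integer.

2

Target proc7 = [288, 361].
proc4 [288, 327] → starts → no.
proc5 [82, 130] → before → no.
proc6 [80, 307] → overlaps → counts.
proc8 [79, 202] → before → no.
proc9 [277, 289] → overlaps → counts.
Total: 2.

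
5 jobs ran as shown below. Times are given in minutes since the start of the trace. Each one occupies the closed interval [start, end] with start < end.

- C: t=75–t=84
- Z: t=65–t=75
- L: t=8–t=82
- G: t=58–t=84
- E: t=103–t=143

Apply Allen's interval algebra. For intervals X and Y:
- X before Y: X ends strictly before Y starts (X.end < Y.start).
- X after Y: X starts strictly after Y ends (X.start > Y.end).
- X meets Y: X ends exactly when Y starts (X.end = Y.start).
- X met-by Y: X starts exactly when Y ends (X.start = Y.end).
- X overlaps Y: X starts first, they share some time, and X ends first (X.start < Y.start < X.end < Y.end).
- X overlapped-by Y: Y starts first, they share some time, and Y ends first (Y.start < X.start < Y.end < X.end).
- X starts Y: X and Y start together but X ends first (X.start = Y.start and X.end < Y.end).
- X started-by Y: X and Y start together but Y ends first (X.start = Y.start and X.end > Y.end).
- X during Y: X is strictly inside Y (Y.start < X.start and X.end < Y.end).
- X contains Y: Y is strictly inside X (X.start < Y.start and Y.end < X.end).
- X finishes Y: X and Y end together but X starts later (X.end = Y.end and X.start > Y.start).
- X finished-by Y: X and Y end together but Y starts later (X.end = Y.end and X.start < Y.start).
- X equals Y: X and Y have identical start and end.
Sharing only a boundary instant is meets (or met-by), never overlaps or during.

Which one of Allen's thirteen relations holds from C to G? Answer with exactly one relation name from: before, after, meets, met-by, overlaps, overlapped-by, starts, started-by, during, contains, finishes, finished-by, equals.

C = [t=75, t=84]; G = [t=58, t=84].
Compare endpoints: C.start > G.start, C.start < G.end, C.end > G.start, C.end = G.end.
That pattern is 'finishes'.

finishes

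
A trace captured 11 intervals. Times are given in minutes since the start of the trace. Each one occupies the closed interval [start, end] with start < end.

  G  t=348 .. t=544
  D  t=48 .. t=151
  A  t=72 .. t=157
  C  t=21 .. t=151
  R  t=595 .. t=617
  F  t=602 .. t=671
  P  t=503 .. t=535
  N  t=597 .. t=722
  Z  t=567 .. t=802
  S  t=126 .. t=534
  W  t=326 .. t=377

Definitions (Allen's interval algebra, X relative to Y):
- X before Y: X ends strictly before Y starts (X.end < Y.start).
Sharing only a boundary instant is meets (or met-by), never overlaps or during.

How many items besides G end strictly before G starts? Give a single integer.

Target G = [t=348, t=544].
A [t=72, t=157] → before → counts.
C [t=21, t=151] → before → counts.
D [t=48, t=151] → before → counts.
F [t=602, t=671] → after → no.
N [t=597, t=722] → after → no.
P [t=503, t=535] → during → no.
R [t=595, t=617] → after → no.
S [t=126, t=534] → overlaps → no.
W [t=326, t=377] → overlaps → no.
Z [t=567, t=802] → after → no.
Total: 3.

3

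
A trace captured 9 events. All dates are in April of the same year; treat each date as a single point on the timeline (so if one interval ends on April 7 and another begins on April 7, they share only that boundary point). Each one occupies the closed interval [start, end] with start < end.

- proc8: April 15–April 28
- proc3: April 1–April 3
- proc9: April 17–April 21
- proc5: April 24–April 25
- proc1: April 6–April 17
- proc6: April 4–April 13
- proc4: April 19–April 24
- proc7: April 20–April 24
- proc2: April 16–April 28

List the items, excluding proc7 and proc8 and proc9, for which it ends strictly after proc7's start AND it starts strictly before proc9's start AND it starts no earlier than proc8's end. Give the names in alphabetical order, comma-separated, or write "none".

Conditions: its end is strictly after proc7's start (X.end > April 20) AND its start is strictly before proc9's start (X.start < April 17) AND its start is no earlier than proc8's end (X.start >= April 28).
proc1: end April 17 > April 20? ✗; start April 6 < April 17? ✓; start April 6 >= April 28? ✗ → no.
proc2: end April 28 > April 20? ✓; start April 16 < April 17? ✓; start April 16 >= April 28? ✗ → no.
proc3: end April 3 > April 20? ✗; start April 1 < April 17? ✓; start April 1 >= April 28? ✗ → no.
proc4: end April 24 > April 20? ✓; start April 19 < April 17? ✗; start April 19 >= April 28? ✗ → no.
proc5: end April 25 > April 20? ✓; start April 24 < April 17? ✗; start April 24 >= April 28? ✗ → no.
proc6: end April 13 > April 20? ✗; start April 4 < April 17? ✓; start April 4 >= April 28? ✗ → no.
Result: none.

none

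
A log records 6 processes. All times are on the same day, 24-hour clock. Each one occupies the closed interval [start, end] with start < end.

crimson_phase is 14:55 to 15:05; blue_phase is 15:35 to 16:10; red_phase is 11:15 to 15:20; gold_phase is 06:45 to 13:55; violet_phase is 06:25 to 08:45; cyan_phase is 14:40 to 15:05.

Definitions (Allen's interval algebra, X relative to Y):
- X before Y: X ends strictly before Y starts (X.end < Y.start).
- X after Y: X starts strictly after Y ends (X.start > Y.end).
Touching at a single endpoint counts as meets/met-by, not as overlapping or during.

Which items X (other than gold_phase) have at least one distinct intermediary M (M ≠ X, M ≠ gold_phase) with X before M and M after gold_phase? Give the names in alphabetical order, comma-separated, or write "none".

crimson_phase, cyan_phase, red_phase, violet_phase

Target gold_phase = [06:45, 13:55].
Intermediaries M with M after gold_phase: blue_phase, crimson_phase, cyan_phase.
Via blue_phase — items with X before blue_phase: crimson_phase, cyan_phase, red_phase, violet_phase.
Via crimson_phase — items with X before crimson_phase: violet_phase.
Via cyan_phase — items with X before cyan_phase: violet_phase.
Union: crimson_phase, cyan_phase, red_phase, violet_phase.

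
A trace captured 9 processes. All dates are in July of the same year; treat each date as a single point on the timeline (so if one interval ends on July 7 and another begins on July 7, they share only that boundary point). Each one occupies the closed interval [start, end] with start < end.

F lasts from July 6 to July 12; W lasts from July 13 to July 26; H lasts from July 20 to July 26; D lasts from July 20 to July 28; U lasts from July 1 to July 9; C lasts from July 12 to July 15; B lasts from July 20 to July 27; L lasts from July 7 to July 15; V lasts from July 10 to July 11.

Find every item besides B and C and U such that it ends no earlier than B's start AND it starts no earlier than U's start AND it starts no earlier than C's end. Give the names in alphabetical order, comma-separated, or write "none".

Conditions: its end is no earlier than B's start (X.end >= July 20) AND its start is no earlier than U's start (X.start >= July 1) AND its start is no earlier than C's end (X.start >= July 15).
D: end July 28 >= July 20? ✓; start July 20 >= July 1? ✓; start July 20 >= July 15? ✓ → yes.
F: end July 12 >= July 20? ✗; start July 6 >= July 1? ✓; start July 6 >= July 15? ✗ → no.
H: end July 26 >= July 20? ✓; start July 20 >= July 1? ✓; start July 20 >= July 15? ✓ → yes.
L: end July 15 >= July 20? ✗; start July 7 >= July 1? ✓; start July 7 >= July 15? ✗ → no.
V: end July 11 >= July 20? ✗; start July 10 >= July 1? ✓; start July 10 >= July 15? ✗ → no.
W: end July 26 >= July 20? ✓; start July 13 >= July 1? ✓; start July 13 >= July 15? ✗ → no.
Result: D, H.

D, H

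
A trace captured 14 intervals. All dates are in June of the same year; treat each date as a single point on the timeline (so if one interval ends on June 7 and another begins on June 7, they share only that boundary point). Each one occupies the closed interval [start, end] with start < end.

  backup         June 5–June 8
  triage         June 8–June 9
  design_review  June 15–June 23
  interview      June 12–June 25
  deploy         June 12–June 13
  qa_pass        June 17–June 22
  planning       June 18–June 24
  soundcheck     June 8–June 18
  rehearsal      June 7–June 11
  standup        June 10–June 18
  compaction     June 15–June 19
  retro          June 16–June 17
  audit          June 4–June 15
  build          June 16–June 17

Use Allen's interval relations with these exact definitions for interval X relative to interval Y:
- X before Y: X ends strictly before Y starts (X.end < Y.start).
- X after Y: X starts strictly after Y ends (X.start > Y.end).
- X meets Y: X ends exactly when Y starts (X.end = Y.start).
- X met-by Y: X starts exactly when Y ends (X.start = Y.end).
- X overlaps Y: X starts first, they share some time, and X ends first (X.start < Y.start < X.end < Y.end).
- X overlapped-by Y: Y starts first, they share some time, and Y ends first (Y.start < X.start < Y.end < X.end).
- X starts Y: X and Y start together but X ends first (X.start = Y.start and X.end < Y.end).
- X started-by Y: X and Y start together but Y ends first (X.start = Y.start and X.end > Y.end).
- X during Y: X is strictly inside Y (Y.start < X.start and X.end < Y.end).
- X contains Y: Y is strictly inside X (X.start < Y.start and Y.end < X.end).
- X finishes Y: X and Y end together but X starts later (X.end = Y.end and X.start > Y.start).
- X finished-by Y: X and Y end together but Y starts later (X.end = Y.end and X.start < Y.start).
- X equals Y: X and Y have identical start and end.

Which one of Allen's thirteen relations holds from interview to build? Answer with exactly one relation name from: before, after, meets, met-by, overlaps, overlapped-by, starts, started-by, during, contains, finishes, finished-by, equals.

contains

interview = [June 12, June 25]; build = [June 16, June 17].
Compare endpoints: interview.start < build.start, interview.start < build.end, interview.end > build.start, interview.end > build.end.
That pattern is 'contains'.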